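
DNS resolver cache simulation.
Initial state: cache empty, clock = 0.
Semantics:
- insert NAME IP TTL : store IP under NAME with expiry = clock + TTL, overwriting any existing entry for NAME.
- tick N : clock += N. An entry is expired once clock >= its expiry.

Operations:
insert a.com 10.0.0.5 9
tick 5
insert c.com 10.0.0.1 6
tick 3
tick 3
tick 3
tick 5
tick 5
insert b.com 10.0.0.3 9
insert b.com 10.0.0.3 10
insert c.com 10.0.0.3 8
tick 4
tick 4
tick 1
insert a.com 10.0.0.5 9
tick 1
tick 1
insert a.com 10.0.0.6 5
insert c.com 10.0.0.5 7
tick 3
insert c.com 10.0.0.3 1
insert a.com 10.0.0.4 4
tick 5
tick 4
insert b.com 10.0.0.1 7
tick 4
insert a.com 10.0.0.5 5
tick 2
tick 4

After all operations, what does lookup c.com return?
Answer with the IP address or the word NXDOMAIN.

Op 1: insert a.com -> 10.0.0.5 (expiry=0+9=9). clock=0
Op 2: tick 5 -> clock=5.
Op 3: insert c.com -> 10.0.0.1 (expiry=5+6=11). clock=5
Op 4: tick 3 -> clock=8.
Op 5: tick 3 -> clock=11. purged={a.com,c.com}
Op 6: tick 3 -> clock=14.
Op 7: tick 5 -> clock=19.
Op 8: tick 5 -> clock=24.
Op 9: insert b.com -> 10.0.0.3 (expiry=24+9=33). clock=24
Op 10: insert b.com -> 10.0.0.3 (expiry=24+10=34). clock=24
Op 11: insert c.com -> 10.0.0.3 (expiry=24+8=32). clock=24
Op 12: tick 4 -> clock=28.
Op 13: tick 4 -> clock=32. purged={c.com}
Op 14: tick 1 -> clock=33.
Op 15: insert a.com -> 10.0.0.5 (expiry=33+9=42). clock=33
Op 16: tick 1 -> clock=34. purged={b.com}
Op 17: tick 1 -> clock=35.
Op 18: insert a.com -> 10.0.0.6 (expiry=35+5=40). clock=35
Op 19: insert c.com -> 10.0.0.5 (expiry=35+7=42). clock=35
Op 20: tick 3 -> clock=38.
Op 21: insert c.com -> 10.0.0.3 (expiry=38+1=39). clock=38
Op 22: insert a.com -> 10.0.0.4 (expiry=38+4=42). clock=38
Op 23: tick 5 -> clock=43. purged={a.com,c.com}
Op 24: tick 4 -> clock=47.
Op 25: insert b.com -> 10.0.0.1 (expiry=47+7=54). clock=47
Op 26: tick 4 -> clock=51.
Op 27: insert a.com -> 10.0.0.5 (expiry=51+5=56). clock=51
Op 28: tick 2 -> clock=53.
Op 29: tick 4 -> clock=57. purged={a.com,b.com}
lookup c.com: not in cache (expired or never inserted)

Answer: NXDOMAIN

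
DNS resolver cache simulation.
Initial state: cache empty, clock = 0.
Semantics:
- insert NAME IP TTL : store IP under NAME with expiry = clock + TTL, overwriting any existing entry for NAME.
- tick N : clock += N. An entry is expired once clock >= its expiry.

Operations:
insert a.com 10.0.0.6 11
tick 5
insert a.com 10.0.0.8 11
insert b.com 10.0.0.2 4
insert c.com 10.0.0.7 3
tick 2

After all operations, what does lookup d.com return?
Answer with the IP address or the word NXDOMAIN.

Op 1: insert a.com -> 10.0.0.6 (expiry=0+11=11). clock=0
Op 2: tick 5 -> clock=5.
Op 3: insert a.com -> 10.0.0.8 (expiry=5+11=16). clock=5
Op 4: insert b.com -> 10.0.0.2 (expiry=5+4=9). clock=5
Op 5: insert c.com -> 10.0.0.7 (expiry=5+3=8). clock=5
Op 6: tick 2 -> clock=7.
lookup d.com: not in cache (expired or never inserted)

Answer: NXDOMAIN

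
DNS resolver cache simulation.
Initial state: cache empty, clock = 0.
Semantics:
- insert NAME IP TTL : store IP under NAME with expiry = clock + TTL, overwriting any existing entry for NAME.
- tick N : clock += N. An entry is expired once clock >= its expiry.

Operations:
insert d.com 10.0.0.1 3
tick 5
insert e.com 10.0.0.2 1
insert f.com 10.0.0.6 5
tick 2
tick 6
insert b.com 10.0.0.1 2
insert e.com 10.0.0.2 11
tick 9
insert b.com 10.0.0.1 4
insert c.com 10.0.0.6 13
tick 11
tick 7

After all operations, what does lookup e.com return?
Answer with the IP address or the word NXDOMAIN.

Op 1: insert d.com -> 10.0.0.1 (expiry=0+3=3). clock=0
Op 2: tick 5 -> clock=5. purged={d.com}
Op 3: insert e.com -> 10.0.0.2 (expiry=5+1=6). clock=5
Op 4: insert f.com -> 10.0.0.6 (expiry=5+5=10). clock=5
Op 5: tick 2 -> clock=7. purged={e.com}
Op 6: tick 6 -> clock=13. purged={f.com}
Op 7: insert b.com -> 10.0.0.1 (expiry=13+2=15). clock=13
Op 8: insert e.com -> 10.0.0.2 (expiry=13+11=24). clock=13
Op 9: tick 9 -> clock=22. purged={b.com}
Op 10: insert b.com -> 10.0.0.1 (expiry=22+4=26). clock=22
Op 11: insert c.com -> 10.0.0.6 (expiry=22+13=35). clock=22
Op 12: tick 11 -> clock=33. purged={b.com,e.com}
Op 13: tick 7 -> clock=40. purged={c.com}
lookup e.com: not in cache (expired or never inserted)

Answer: NXDOMAIN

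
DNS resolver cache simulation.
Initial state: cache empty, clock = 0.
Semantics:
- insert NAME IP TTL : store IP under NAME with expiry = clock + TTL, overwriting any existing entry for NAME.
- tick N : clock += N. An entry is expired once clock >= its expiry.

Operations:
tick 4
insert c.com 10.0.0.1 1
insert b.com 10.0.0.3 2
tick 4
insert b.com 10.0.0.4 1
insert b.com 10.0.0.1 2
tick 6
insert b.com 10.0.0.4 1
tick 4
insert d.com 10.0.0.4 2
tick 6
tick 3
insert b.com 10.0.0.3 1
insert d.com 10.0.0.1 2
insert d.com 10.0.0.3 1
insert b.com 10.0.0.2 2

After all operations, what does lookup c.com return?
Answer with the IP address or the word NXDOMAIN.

Answer: NXDOMAIN

Derivation:
Op 1: tick 4 -> clock=4.
Op 2: insert c.com -> 10.0.0.1 (expiry=4+1=5). clock=4
Op 3: insert b.com -> 10.0.0.3 (expiry=4+2=6). clock=4
Op 4: tick 4 -> clock=8. purged={b.com,c.com}
Op 5: insert b.com -> 10.0.0.4 (expiry=8+1=9). clock=8
Op 6: insert b.com -> 10.0.0.1 (expiry=8+2=10). clock=8
Op 7: tick 6 -> clock=14. purged={b.com}
Op 8: insert b.com -> 10.0.0.4 (expiry=14+1=15). clock=14
Op 9: tick 4 -> clock=18. purged={b.com}
Op 10: insert d.com -> 10.0.0.4 (expiry=18+2=20). clock=18
Op 11: tick 6 -> clock=24. purged={d.com}
Op 12: tick 3 -> clock=27.
Op 13: insert b.com -> 10.0.0.3 (expiry=27+1=28). clock=27
Op 14: insert d.com -> 10.0.0.1 (expiry=27+2=29). clock=27
Op 15: insert d.com -> 10.0.0.3 (expiry=27+1=28). clock=27
Op 16: insert b.com -> 10.0.0.2 (expiry=27+2=29). clock=27
lookup c.com: not in cache (expired or never inserted)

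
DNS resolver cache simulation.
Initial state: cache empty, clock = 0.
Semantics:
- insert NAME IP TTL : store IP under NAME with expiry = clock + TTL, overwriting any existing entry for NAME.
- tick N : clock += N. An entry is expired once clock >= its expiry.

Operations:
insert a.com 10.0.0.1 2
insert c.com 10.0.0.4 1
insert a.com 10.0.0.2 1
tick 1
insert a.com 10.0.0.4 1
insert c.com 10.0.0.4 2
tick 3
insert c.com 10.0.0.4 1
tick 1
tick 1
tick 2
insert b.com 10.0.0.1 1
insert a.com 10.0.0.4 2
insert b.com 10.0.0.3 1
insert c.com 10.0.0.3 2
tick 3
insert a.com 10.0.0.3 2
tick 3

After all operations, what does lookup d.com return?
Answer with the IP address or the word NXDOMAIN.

Op 1: insert a.com -> 10.0.0.1 (expiry=0+2=2). clock=0
Op 2: insert c.com -> 10.0.0.4 (expiry=0+1=1). clock=0
Op 3: insert a.com -> 10.0.0.2 (expiry=0+1=1). clock=0
Op 4: tick 1 -> clock=1. purged={a.com,c.com}
Op 5: insert a.com -> 10.0.0.4 (expiry=1+1=2). clock=1
Op 6: insert c.com -> 10.0.0.4 (expiry=1+2=3). clock=1
Op 7: tick 3 -> clock=4. purged={a.com,c.com}
Op 8: insert c.com -> 10.0.0.4 (expiry=4+1=5). clock=4
Op 9: tick 1 -> clock=5. purged={c.com}
Op 10: tick 1 -> clock=6.
Op 11: tick 2 -> clock=8.
Op 12: insert b.com -> 10.0.0.1 (expiry=8+1=9). clock=8
Op 13: insert a.com -> 10.0.0.4 (expiry=8+2=10). clock=8
Op 14: insert b.com -> 10.0.0.3 (expiry=8+1=9). clock=8
Op 15: insert c.com -> 10.0.0.3 (expiry=8+2=10). clock=8
Op 16: tick 3 -> clock=11. purged={a.com,b.com,c.com}
Op 17: insert a.com -> 10.0.0.3 (expiry=11+2=13). clock=11
Op 18: tick 3 -> clock=14. purged={a.com}
lookup d.com: not in cache (expired or never inserted)

Answer: NXDOMAIN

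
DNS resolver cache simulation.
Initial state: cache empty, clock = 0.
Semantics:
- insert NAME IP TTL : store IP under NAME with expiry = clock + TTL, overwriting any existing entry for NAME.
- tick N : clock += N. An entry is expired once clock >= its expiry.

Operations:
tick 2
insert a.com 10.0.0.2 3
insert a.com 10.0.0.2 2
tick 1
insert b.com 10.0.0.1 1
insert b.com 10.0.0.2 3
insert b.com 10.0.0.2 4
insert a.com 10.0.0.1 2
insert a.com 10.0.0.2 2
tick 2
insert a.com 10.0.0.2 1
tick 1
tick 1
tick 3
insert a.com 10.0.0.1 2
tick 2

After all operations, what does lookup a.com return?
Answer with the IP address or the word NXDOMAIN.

Op 1: tick 2 -> clock=2.
Op 2: insert a.com -> 10.0.0.2 (expiry=2+3=5). clock=2
Op 3: insert a.com -> 10.0.0.2 (expiry=2+2=4). clock=2
Op 4: tick 1 -> clock=3.
Op 5: insert b.com -> 10.0.0.1 (expiry=3+1=4). clock=3
Op 6: insert b.com -> 10.0.0.2 (expiry=3+3=6). clock=3
Op 7: insert b.com -> 10.0.0.2 (expiry=3+4=7). clock=3
Op 8: insert a.com -> 10.0.0.1 (expiry=3+2=5). clock=3
Op 9: insert a.com -> 10.0.0.2 (expiry=3+2=5). clock=3
Op 10: tick 2 -> clock=5. purged={a.com}
Op 11: insert a.com -> 10.0.0.2 (expiry=5+1=6). clock=5
Op 12: tick 1 -> clock=6. purged={a.com}
Op 13: tick 1 -> clock=7. purged={b.com}
Op 14: tick 3 -> clock=10.
Op 15: insert a.com -> 10.0.0.1 (expiry=10+2=12). clock=10
Op 16: tick 2 -> clock=12. purged={a.com}
lookup a.com: not in cache (expired or never inserted)

Answer: NXDOMAIN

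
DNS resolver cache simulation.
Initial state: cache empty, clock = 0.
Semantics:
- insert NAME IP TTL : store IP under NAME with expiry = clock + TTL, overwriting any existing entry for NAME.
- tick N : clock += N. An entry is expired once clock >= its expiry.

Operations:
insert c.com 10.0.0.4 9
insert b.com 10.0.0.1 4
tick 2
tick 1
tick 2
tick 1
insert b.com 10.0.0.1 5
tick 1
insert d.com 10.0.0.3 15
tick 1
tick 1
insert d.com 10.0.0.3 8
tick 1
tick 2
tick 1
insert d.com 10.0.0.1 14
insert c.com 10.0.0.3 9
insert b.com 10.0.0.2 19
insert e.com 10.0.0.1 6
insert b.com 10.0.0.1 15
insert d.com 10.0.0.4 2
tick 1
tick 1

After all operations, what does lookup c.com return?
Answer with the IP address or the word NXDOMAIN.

Op 1: insert c.com -> 10.0.0.4 (expiry=0+9=9). clock=0
Op 2: insert b.com -> 10.0.0.1 (expiry=0+4=4). clock=0
Op 3: tick 2 -> clock=2.
Op 4: tick 1 -> clock=3.
Op 5: tick 2 -> clock=5. purged={b.com}
Op 6: tick 1 -> clock=6.
Op 7: insert b.com -> 10.0.0.1 (expiry=6+5=11). clock=6
Op 8: tick 1 -> clock=7.
Op 9: insert d.com -> 10.0.0.3 (expiry=7+15=22). clock=7
Op 10: tick 1 -> clock=8.
Op 11: tick 1 -> clock=9. purged={c.com}
Op 12: insert d.com -> 10.0.0.3 (expiry=9+8=17). clock=9
Op 13: tick 1 -> clock=10.
Op 14: tick 2 -> clock=12. purged={b.com}
Op 15: tick 1 -> clock=13.
Op 16: insert d.com -> 10.0.0.1 (expiry=13+14=27). clock=13
Op 17: insert c.com -> 10.0.0.3 (expiry=13+9=22). clock=13
Op 18: insert b.com -> 10.0.0.2 (expiry=13+19=32). clock=13
Op 19: insert e.com -> 10.0.0.1 (expiry=13+6=19). clock=13
Op 20: insert b.com -> 10.0.0.1 (expiry=13+15=28). clock=13
Op 21: insert d.com -> 10.0.0.4 (expiry=13+2=15). clock=13
Op 22: tick 1 -> clock=14.
Op 23: tick 1 -> clock=15. purged={d.com}
lookup c.com: present, ip=10.0.0.3 expiry=22 > clock=15

Answer: 10.0.0.3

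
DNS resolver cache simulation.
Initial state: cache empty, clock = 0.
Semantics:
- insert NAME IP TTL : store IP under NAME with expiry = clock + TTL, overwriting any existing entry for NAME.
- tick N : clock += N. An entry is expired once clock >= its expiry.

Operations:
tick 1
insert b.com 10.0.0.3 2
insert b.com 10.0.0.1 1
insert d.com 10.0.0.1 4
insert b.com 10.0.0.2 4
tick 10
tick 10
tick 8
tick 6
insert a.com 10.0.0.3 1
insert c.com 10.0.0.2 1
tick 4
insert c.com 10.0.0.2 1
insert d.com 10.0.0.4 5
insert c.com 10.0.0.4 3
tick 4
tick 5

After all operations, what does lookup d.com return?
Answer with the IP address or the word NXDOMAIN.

Answer: NXDOMAIN

Derivation:
Op 1: tick 1 -> clock=1.
Op 2: insert b.com -> 10.0.0.3 (expiry=1+2=3). clock=1
Op 3: insert b.com -> 10.0.0.1 (expiry=1+1=2). clock=1
Op 4: insert d.com -> 10.0.0.1 (expiry=1+4=5). clock=1
Op 5: insert b.com -> 10.0.0.2 (expiry=1+4=5). clock=1
Op 6: tick 10 -> clock=11. purged={b.com,d.com}
Op 7: tick 10 -> clock=21.
Op 8: tick 8 -> clock=29.
Op 9: tick 6 -> clock=35.
Op 10: insert a.com -> 10.0.0.3 (expiry=35+1=36). clock=35
Op 11: insert c.com -> 10.0.0.2 (expiry=35+1=36). clock=35
Op 12: tick 4 -> clock=39. purged={a.com,c.com}
Op 13: insert c.com -> 10.0.0.2 (expiry=39+1=40). clock=39
Op 14: insert d.com -> 10.0.0.4 (expiry=39+5=44). clock=39
Op 15: insert c.com -> 10.0.0.4 (expiry=39+3=42). clock=39
Op 16: tick 4 -> clock=43. purged={c.com}
Op 17: tick 5 -> clock=48. purged={d.com}
lookup d.com: not in cache (expired or never inserted)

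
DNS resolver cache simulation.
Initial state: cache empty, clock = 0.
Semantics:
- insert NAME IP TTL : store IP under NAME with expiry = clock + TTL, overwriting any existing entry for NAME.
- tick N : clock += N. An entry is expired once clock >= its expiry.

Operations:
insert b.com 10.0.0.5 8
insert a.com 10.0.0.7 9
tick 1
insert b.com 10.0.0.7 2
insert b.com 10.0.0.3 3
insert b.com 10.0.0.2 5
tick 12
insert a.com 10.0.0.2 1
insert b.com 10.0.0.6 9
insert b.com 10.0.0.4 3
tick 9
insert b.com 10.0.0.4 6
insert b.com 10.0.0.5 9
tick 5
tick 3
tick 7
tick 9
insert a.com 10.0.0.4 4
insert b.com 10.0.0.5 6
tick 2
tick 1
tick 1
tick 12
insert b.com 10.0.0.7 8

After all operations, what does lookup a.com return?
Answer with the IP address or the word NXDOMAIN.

Op 1: insert b.com -> 10.0.0.5 (expiry=0+8=8). clock=0
Op 2: insert a.com -> 10.0.0.7 (expiry=0+9=9). clock=0
Op 3: tick 1 -> clock=1.
Op 4: insert b.com -> 10.0.0.7 (expiry=1+2=3). clock=1
Op 5: insert b.com -> 10.0.0.3 (expiry=1+3=4). clock=1
Op 6: insert b.com -> 10.0.0.2 (expiry=1+5=6). clock=1
Op 7: tick 12 -> clock=13. purged={a.com,b.com}
Op 8: insert a.com -> 10.0.0.2 (expiry=13+1=14). clock=13
Op 9: insert b.com -> 10.0.0.6 (expiry=13+9=22). clock=13
Op 10: insert b.com -> 10.0.0.4 (expiry=13+3=16). clock=13
Op 11: tick 9 -> clock=22. purged={a.com,b.com}
Op 12: insert b.com -> 10.0.0.4 (expiry=22+6=28). clock=22
Op 13: insert b.com -> 10.0.0.5 (expiry=22+9=31). clock=22
Op 14: tick 5 -> clock=27.
Op 15: tick 3 -> clock=30.
Op 16: tick 7 -> clock=37. purged={b.com}
Op 17: tick 9 -> clock=46.
Op 18: insert a.com -> 10.0.0.4 (expiry=46+4=50). clock=46
Op 19: insert b.com -> 10.0.0.5 (expiry=46+6=52). clock=46
Op 20: tick 2 -> clock=48.
Op 21: tick 1 -> clock=49.
Op 22: tick 1 -> clock=50. purged={a.com}
Op 23: tick 12 -> clock=62. purged={b.com}
Op 24: insert b.com -> 10.0.0.7 (expiry=62+8=70). clock=62
lookup a.com: not in cache (expired or never inserted)

Answer: NXDOMAIN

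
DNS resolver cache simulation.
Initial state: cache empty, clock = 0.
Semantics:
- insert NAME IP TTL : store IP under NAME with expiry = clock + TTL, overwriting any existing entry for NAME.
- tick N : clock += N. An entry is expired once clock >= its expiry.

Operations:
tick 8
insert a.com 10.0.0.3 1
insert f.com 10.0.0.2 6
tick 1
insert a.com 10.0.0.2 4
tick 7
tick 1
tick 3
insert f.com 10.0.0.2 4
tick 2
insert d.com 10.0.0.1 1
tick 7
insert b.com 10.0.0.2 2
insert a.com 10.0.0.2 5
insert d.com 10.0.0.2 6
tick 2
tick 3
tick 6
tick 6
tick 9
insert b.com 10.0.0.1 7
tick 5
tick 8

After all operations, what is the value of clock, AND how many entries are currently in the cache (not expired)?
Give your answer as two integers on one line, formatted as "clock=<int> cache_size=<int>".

Answer: clock=68 cache_size=0

Derivation:
Op 1: tick 8 -> clock=8.
Op 2: insert a.com -> 10.0.0.3 (expiry=8+1=9). clock=8
Op 3: insert f.com -> 10.0.0.2 (expiry=8+6=14). clock=8
Op 4: tick 1 -> clock=9. purged={a.com}
Op 5: insert a.com -> 10.0.0.2 (expiry=9+4=13). clock=9
Op 6: tick 7 -> clock=16. purged={a.com,f.com}
Op 7: tick 1 -> clock=17.
Op 8: tick 3 -> clock=20.
Op 9: insert f.com -> 10.0.0.2 (expiry=20+4=24). clock=20
Op 10: tick 2 -> clock=22.
Op 11: insert d.com -> 10.0.0.1 (expiry=22+1=23). clock=22
Op 12: tick 7 -> clock=29. purged={d.com,f.com}
Op 13: insert b.com -> 10.0.0.2 (expiry=29+2=31). clock=29
Op 14: insert a.com -> 10.0.0.2 (expiry=29+5=34). clock=29
Op 15: insert d.com -> 10.0.0.2 (expiry=29+6=35). clock=29
Op 16: tick 2 -> clock=31. purged={b.com}
Op 17: tick 3 -> clock=34. purged={a.com}
Op 18: tick 6 -> clock=40. purged={d.com}
Op 19: tick 6 -> clock=46.
Op 20: tick 9 -> clock=55.
Op 21: insert b.com -> 10.0.0.1 (expiry=55+7=62). clock=55
Op 22: tick 5 -> clock=60.
Op 23: tick 8 -> clock=68. purged={b.com}
Final clock = 68
Final cache (unexpired): {} -> size=0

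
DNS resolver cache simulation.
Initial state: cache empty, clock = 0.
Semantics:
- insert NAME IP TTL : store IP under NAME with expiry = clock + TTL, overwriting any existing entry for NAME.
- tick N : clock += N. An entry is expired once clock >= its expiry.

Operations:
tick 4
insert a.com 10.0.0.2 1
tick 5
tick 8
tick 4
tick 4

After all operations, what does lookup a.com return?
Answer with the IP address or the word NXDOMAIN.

Answer: NXDOMAIN

Derivation:
Op 1: tick 4 -> clock=4.
Op 2: insert a.com -> 10.0.0.2 (expiry=4+1=5). clock=4
Op 3: tick 5 -> clock=9. purged={a.com}
Op 4: tick 8 -> clock=17.
Op 5: tick 4 -> clock=21.
Op 6: tick 4 -> clock=25.
lookup a.com: not in cache (expired or never inserted)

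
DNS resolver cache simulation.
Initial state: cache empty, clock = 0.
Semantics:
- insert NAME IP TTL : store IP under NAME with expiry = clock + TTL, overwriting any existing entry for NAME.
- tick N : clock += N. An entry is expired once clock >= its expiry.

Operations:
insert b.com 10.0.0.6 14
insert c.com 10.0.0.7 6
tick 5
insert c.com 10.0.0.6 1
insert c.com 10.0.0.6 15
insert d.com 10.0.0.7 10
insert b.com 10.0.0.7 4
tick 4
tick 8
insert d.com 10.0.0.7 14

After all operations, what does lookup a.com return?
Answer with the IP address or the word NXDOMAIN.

Answer: NXDOMAIN

Derivation:
Op 1: insert b.com -> 10.0.0.6 (expiry=0+14=14). clock=0
Op 2: insert c.com -> 10.0.0.7 (expiry=0+6=6). clock=0
Op 3: tick 5 -> clock=5.
Op 4: insert c.com -> 10.0.0.6 (expiry=5+1=6). clock=5
Op 5: insert c.com -> 10.0.0.6 (expiry=5+15=20). clock=5
Op 6: insert d.com -> 10.0.0.7 (expiry=5+10=15). clock=5
Op 7: insert b.com -> 10.0.0.7 (expiry=5+4=9). clock=5
Op 8: tick 4 -> clock=9. purged={b.com}
Op 9: tick 8 -> clock=17. purged={d.com}
Op 10: insert d.com -> 10.0.0.7 (expiry=17+14=31). clock=17
lookup a.com: not in cache (expired or never inserted)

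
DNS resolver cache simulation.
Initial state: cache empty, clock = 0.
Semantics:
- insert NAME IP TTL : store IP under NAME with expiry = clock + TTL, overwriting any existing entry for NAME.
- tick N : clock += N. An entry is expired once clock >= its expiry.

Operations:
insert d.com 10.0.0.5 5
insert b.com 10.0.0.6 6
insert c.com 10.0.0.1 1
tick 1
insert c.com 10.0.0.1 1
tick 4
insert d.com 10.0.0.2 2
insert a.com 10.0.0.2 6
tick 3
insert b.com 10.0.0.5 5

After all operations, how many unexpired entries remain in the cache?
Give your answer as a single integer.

Op 1: insert d.com -> 10.0.0.5 (expiry=0+5=5). clock=0
Op 2: insert b.com -> 10.0.0.6 (expiry=0+6=6). clock=0
Op 3: insert c.com -> 10.0.0.1 (expiry=0+1=1). clock=0
Op 4: tick 1 -> clock=1. purged={c.com}
Op 5: insert c.com -> 10.0.0.1 (expiry=1+1=2). clock=1
Op 6: tick 4 -> clock=5. purged={c.com,d.com}
Op 7: insert d.com -> 10.0.0.2 (expiry=5+2=7). clock=5
Op 8: insert a.com -> 10.0.0.2 (expiry=5+6=11). clock=5
Op 9: tick 3 -> clock=8. purged={b.com,d.com}
Op 10: insert b.com -> 10.0.0.5 (expiry=8+5=13). clock=8
Final cache (unexpired): {a.com,b.com} -> size=2

Answer: 2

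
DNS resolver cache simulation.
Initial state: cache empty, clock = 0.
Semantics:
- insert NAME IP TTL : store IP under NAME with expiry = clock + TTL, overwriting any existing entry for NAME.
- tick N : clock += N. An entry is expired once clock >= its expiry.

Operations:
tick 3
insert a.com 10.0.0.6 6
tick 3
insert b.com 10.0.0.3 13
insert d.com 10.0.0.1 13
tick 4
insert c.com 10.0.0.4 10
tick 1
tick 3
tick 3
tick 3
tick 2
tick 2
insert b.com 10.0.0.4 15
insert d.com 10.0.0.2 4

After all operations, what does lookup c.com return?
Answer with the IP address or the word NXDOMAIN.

Op 1: tick 3 -> clock=3.
Op 2: insert a.com -> 10.0.0.6 (expiry=3+6=9). clock=3
Op 3: tick 3 -> clock=6.
Op 4: insert b.com -> 10.0.0.3 (expiry=6+13=19). clock=6
Op 5: insert d.com -> 10.0.0.1 (expiry=6+13=19). clock=6
Op 6: tick 4 -> clock=10. purged={a.com}
Op 7: insert c.com -> 10.0.0.4 (expiry=10+10=20). clock=10
Op 8: tick 1 -> clock=11.
Op 9: tick 3 -> clock=14.
Op 10: tick 3 -> clock=17.
Op 11: tick 3 -> clock=20. purged={b.com,c.com,d.com}
Op 12: tick 2 -> clock=22.
Op 13: tick 2 -> clock=24.
Op 14: insert b.com -> 10.0.0.4 (expiry=24+15=39). clock=24
Op 15: insert d.com -> 10.0.0.2 (expiry=24+4=28). clock=24
lookup c.com: not in cache (expired or never inserted)

Answer: NXDOMAIN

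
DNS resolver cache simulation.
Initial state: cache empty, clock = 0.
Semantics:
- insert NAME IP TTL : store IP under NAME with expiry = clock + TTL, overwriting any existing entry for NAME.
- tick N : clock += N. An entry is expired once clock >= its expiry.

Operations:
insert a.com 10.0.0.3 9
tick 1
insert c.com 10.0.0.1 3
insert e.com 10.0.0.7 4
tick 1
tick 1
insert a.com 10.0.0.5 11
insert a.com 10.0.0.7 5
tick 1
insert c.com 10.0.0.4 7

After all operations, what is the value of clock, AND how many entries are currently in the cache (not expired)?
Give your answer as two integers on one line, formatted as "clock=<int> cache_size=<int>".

Answer: clock=4 cache_size=3

Derivation:
Op 1: insert a.com -> 10.0.0.3 (expiry=0+9=9). clock=0
Op 2: tick 1 -> clock=1.
Op 3: insert c.com -> 10.0.0.1 (expiry=1+3=4). clock=1
Op 4: insert e.com -> 10.0.0.7 (expiry=1+4=5). clock=1
Op 5: tick 1 -> clock=2.
Op 6: tick 1 -> clock=3.
Op 7: insert a.com -> 10.0.0.5 (expiry=3+11=14). clock=3
Op 8: insert a.com -> 10.0.0.7 (expiry=3+5=8). clock=3
Op 9: tick 1 -> clock=4. purged={c.com}
Op 10: insert c.com -> 10.0.0.4 (expiry=4+7=11). clock=4
Final clock = 4
Final cache (unexpired): {a.com,c.com,e.com} -> size=3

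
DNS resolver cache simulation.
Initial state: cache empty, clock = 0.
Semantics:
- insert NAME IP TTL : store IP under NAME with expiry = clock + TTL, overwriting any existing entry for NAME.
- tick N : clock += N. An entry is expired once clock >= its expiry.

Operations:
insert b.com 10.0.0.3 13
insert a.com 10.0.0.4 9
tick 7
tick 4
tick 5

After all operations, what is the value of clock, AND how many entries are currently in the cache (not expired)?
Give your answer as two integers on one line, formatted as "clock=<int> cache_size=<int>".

Op 1: insert b.com -> 10.0.0.3 (expiry=0+13=13). clock=0
Op 2: insert a.com -> 10.0.0.4 (expiry=0+9=9). clock=0
Op 3: tick 7 -> clock=7.
Op 4: tick 4 -> clock=11. purged={a.com}
Op 5: tick 5 -> clock=16. purged={b.com}
Final clock = 16
Final cache (unexpired): {} -> size=0

Answer: clock=16 cache_size=0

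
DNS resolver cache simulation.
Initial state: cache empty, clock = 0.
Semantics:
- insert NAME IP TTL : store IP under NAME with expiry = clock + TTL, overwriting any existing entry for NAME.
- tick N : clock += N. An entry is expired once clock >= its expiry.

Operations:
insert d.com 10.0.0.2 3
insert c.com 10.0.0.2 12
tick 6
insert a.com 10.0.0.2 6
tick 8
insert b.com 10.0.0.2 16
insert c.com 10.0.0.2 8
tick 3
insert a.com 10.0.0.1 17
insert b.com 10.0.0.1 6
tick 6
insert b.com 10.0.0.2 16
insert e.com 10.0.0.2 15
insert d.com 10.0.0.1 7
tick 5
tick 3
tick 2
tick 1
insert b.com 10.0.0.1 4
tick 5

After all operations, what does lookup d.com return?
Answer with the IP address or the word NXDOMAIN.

Answer: NXDOMAIN

Derivation:
Op 1: insert d.com -> 10.0.0.2 (expiry=0+3=3). clock=0
Op 2: insert c.com -> 10.0.0.2 (expiry=0+12=12). clock=0
Op 3: tick 6 -> clock=6. purged={d.com}
Op 4: insert a.com -> 10.0.0.2 (expiry=6+6=12). clock=6
Op 5: tick 8 -> clock=14. purged={a.com,c.com}
Op 6: insert b.com -> 10.0.0.2 (expiry=14+16=30). clock=14
Op 7: insert c.com -> 10.0.0.2 (expiry=14+8=22). clock=14
Op 8: tick 3 -> clock=17.
Op 9: insert a.com -> 10.0.0.1 (expiry=17+17=34). clock=17
Op 10: insert b.com -> 10.0.0.1 (expiry=17+6=23). clock=17
Op 11: tick 6 -> clock=23. purged={b.com,c.com}
Op 12: insert b.com -> 10.0.0.2 (expiry=23+16=39). clock=23
Op 13: insert e.com -> 10.0.0.2 (expiry=23+15=38). clock=23
Op 14: insert d.com -> 10.0.0.1 (expiry=23+7=30). clock=23
Op 15: tick 5 -> clock=28.
Op 16: tick 3 -> clock=31. purged={d.com}
Op 17: tick 2 -> clock=33.
Op 18: tick 1 -> clock=34. purged={a.com}
Op 19: insert b.com -> 10.0.0.1 (expiry=34+4=38). clock=34
Op 20: tick 5 -> clock=39. purged={b.com,e.com}
lookup d.com: not in cache (expired or never inserted)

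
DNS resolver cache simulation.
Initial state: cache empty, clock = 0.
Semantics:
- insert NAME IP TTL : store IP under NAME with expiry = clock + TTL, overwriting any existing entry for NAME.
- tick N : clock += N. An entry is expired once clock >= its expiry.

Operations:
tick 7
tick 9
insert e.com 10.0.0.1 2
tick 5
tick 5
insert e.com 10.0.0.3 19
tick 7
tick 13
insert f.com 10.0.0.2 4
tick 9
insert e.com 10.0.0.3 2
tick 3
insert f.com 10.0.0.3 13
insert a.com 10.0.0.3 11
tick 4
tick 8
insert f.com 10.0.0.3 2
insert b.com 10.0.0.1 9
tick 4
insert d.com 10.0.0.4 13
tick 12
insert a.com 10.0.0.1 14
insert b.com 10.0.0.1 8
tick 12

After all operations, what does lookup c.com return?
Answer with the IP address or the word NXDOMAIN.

Op 1: tick 7 -> clock=7.
Op 2: tick 9 -> clock=16.
Op 3: insert e.com -> 10.0.0.1 (expiry=16+2=18). clock=16
Op 4: tick 5 -> clock=21. purged={e.com}
Op 5: tick 5 -> clock=26.
Op 6: insert e.com -> 10.0.0.3 (expiry=26+19=45). clock=26
Op 7: tick 7 -> clock=33.
Op 8: tick 13 -> clock=46. purged={e.com}
Op 9: insert f.com -> 10.0.0.2 (expiry=46+4=50). clock=46
Op 10: tick 9 -> clock=55. purged={f.com}
Op 11: insert e.com -> 10.0.0.3 (expiry=55+2=57). clock=55
Op 12: tick 3 -> clock=58. purged={e.com}
Op 13: insert f.com -> 10.0.0.3 (expiry=58+13=71). clock=58
Op 14: insert a.com -> 10.0.0.3 (expiry=58+11=69). clock=58
Op 15: tick 4 -> clock=62.
Op 16: tick 8 -> clock=70. purged={a.com}
Op 17: insert f.com -> 10.0.0.3 (expiry=70+2=72). clock=70
Op 18: insert b.com -> 10.0.0.1 (expiry=70+9=79). clock=70
Op 19: tick 4 -> clock=74. purged={f.com}
Op 20: insert d.com -> 10.0.0.4 (expiry=74+13=87). clock=74
Op 21: tick 12 -> clock=86. purged={b.com}
Op 22: insert a.com -> 10.0.0.1 (expiry=86+14=100). clock=86
Op 23: insert b.com -> 10.0.0.1 (expiry=86+8=94). clock=86
Op 24: tick 12 -> clock=98. purged={b.com,d.com}
lookup c.com: not in cache (expired or never inserted)

Answer: NXDOMAIN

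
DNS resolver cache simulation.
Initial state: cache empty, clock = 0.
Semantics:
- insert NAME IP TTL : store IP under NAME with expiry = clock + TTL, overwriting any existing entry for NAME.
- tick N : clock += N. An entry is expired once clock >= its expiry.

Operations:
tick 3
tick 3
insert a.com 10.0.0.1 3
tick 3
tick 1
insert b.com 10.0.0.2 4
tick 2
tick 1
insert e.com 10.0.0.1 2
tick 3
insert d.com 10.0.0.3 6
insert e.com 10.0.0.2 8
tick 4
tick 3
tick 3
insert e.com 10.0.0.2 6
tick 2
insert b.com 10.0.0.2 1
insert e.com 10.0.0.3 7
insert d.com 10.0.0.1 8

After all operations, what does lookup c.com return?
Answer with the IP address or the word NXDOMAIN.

Answer: NXDOMAIN

Derivation:
Op 1: tick 3 -> clock=3.
Op 2: tick 3 -> clock=6.
Op 3: insert a.com -> 10.0.0.1 (expiry=6+3=9). clock=6
Op 4: tick 3 -> clock=9. purged={a.com}
Op 5: tick 1 -> clock=10.
Op 6: insert b.com -> 10.0.0.2 (expiry=10+4=14). clock=10
Op 7: tick 2 -> clock=12.
Op 8: tick 1 -> clock=13.
Op 9: insert e.com -> 10.0.0.1 (expiry=13+2=15). clock=13
Op 10: tick 3 -> clock=16. purged={b.com,e.com}
Op 11: insert d.com -> 10.0.0.3 (expiry=16+6=22). clock=16
Op 12: insert e.com -> 10.0.0.2 (expiry=16+8=24). clock=16
Op 13: tick 4 -> clock=20.
Op 14: tick 3 -> clock=23. purged={d.com}
Op 15: tick 3 -> clock=26. purged={e.com}
Op 16: insert e.com -> 10.0.0.2 (expiry=26+6=32). clock=26
Op 17: tick 2 -> clock=28.
Op 18: insert b.com -> 10.0.0.2 (expiry=28+1=29). clock=28
Op 19: insert e.com -> 10.0.0.3 (expiry=28+7=35). clock=28
Op 20: insert d.com -> 10.0.0.1 (expiry=28+8=36). clock=28
lookup c.com: not in cache (expired or never inserted)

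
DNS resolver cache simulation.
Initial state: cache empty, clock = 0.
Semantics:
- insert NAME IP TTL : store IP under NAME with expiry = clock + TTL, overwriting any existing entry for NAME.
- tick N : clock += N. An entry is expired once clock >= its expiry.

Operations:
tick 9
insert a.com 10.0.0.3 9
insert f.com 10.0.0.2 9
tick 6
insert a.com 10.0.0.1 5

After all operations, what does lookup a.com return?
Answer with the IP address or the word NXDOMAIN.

Op 1: tick 9 -> clock=9.
Op 2: insert a.com -> 10.0.0.3 (expiry=9+9=18). clock=9
Op 3: insert f.com -> 10.0.0.2 (expiry=9+9=18). clock=9
Op 4: tick 6 -> clock=15.
Op 5: insert a.com -> 10.0.0.1 (expiry=15+5=20). clock=15
lookup a.com: present, ip=10.0.0.1 expiry=20 > clock=15

Answer: 10.0.0.1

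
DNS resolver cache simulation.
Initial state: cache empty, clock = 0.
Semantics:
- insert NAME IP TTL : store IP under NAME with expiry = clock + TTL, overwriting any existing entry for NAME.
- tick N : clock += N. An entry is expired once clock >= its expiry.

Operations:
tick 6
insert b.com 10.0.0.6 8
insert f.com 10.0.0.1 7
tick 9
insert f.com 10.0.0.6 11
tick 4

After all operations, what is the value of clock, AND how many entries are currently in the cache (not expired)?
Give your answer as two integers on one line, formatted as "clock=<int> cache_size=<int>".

Op 1: tick 6 -> clock=6.
Op 2: insert b.com -> 10.0.0.6 (expiry=6+8=14). clock=6
Op 3: insert f.com -> 10.0.0.1 (expiry=6+7=13). clock=6
Op 4: tick 9 -> clock=15. purged={b.com,f.com}
Op 5: insert f.com -> 10.0.0.6 (expiry=15+11=26). clock=15
Op 6: tick 4 -> clock=19.
Final clock = 19
Final cache (unexpired): {f.com} -> size=1

Answer: clock=19 cache_size=1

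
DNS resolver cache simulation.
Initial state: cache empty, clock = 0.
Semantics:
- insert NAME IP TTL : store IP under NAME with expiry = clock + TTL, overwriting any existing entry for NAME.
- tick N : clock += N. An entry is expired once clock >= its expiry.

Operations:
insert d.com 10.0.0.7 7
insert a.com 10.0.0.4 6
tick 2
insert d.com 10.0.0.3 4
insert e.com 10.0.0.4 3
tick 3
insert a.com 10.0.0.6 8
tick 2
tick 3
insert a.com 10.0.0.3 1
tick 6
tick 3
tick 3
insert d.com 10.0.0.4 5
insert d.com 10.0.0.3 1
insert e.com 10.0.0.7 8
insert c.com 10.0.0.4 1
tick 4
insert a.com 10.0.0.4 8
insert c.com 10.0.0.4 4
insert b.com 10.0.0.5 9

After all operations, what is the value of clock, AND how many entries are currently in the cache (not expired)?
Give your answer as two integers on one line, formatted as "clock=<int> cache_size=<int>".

Answer: clock=26 cache_size=4

Derivation:
Op 1: insert d.com -> 10.0.0.7 (expiry=0+7=7). clock=0
Op 2: insert a.com -> 10.0.0.4 (expiry=0+6=6). clock=0
Op 3: tick 2 -> clock=2.
Op 4: insert d.com -> 10.0.0.3 (expiry=2+4=6). clock=2
Op 5: insert e.com -> 10.0.0.4 (expiry=2+3=5). clock=2
Op 6: tick 3 -> clock=5. purged={e.com}
Op 7: insert a.com -> 10.0.0.6 (expiry=5+8=13). clock=5
Op 8: tick 2 -> clock=7. purged={d.com}
Op 9: tick 3 -> clock=10.
Op 10: insert a.com -> 10.0.0.3 (expiry=10+1=11). clock=10
Op 11: tick 6 -> clock=16. purged={a.com}
Op 12: tick 3 -> clock=19.
Op 13: tick 3 -> clock=22.
Op 14: insert d.com -> 10.0.0.4 (expiry=22+5=27). clock=22
Op 15: insert d.com -> 10.0.0.3 (expiry=22+1=23). clock=22
Op 16: insert e.com -> 10.0.0.7 (expiry=22+8=30). clock=22
Op 17: insert c.com -> 10.0.0.4 (expiry=22+1=23). clock=22
Op 18: tick 4 -> clock=26. purged={c.com,d.com}
Op 19: insert a.com -> 10.0.0.4 (expiry=26+8=34). clock=26
Op 20: insert c.com -> 10.0.0.4 (expiry=26+4=30). clock=26
Op 21: insert b.com -> 10.0.0.5 (expiry=26+9=35). clock=26
Final clock = 26
Final cache (unexpired): {a.com,b.com,c.com,e.com} -> size=4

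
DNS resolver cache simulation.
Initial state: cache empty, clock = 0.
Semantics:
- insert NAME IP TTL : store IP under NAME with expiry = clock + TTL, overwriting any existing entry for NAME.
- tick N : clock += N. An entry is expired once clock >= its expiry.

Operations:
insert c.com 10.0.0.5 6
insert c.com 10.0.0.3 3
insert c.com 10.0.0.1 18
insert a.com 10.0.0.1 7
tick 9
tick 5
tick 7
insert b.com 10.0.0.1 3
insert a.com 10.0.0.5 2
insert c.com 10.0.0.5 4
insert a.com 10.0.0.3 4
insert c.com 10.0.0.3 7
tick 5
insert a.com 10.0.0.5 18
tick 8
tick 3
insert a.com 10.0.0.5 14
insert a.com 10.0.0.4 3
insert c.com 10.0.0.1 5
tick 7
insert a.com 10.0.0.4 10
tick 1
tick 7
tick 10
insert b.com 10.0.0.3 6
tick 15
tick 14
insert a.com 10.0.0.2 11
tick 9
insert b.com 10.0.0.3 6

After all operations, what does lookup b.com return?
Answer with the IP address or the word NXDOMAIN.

Op 1: insert c.com -> 10.0.0.5 (expiry=0+6=6). clock=0
Op 2: insert c.com -> 10.0.0.3 (expiry=0+3=3). clock=0
Op 3: insert c.com -> 10.0.0.1 (expiry=0+18=18). clock=0
Op 4: insert a.com -> 10.0.0.1 (expiry=0+7=7). clock=0
Op 5: tick 9 -> clock=9. purged={a.com}
Op 6: tick 5 -> clock=14.
Op 7: tick 7 -> clock=21. purged={c.com}
Op 8: insert b.com -> 10.0.0.1 (expiry=21+3=24). clock=21
Op 9: insert a.com -> 10.0.0.5 (expiry=21+2=23). clock=21
Op 10: insert c.com -> 10.0.0.5 (expiry=21+4=25). clock=21
Op 11: insert a.com -> 10.0.0.3 (expiry=21+4=25). clock=21
Op 12: insert c.com -> 10.0.0.3 (expiry=21+7=28). clock=21
Op 13: tick 5 -> clock=26. purged={a.com,b.com}
Op 14: insert a.com -> 10.0.0.5 (expiry=26+18=44). clock=26
Op 15: tick 8 -> clock=34. purged={c.com}
Op 16: tick 3 -> clock=37.
Op 17: insert a.com -> 10.0.0.5 (expiry=37+14=51). clock=37
Op 18: insert a.com -> 10.0.0.4 (expiry=37+3=40). clock=37
Op 19: insert c.com -> 10.0.0.1 (expiry=37+5=42). clock=37
Op 20: tick 7 -> clock=44. purged={a.com,c.com}
Op 21: insert a.com -> 10.0.0.4 (expiry=44+10=54). clock=44
Op 22: tick 1 -> clock=45.
Op 23: tick 7 -> clock=52.
Op 24: tick 10 -> clock=62. purged={a.com}
Op 25: insert b.com -> 10.0.0.3 (expiry=62+6=68). clock=62
Op 26: tick 15 -> clock=77. purged={b.com}
Op 27: tick 14 -> clock=91.
Op 28: insert a.com -> 10.0.0.2 (expiry=91+11=102). clock=91
Op 29: tick 9 -> clock=100.
Op 30: insert b.com -> 10.0.0.3 (expiry=100+6=106). clock=100
lookup b.com: present, ip=10.0.0.3 expiry=106 > clock=100

Answer: 10.0.0.3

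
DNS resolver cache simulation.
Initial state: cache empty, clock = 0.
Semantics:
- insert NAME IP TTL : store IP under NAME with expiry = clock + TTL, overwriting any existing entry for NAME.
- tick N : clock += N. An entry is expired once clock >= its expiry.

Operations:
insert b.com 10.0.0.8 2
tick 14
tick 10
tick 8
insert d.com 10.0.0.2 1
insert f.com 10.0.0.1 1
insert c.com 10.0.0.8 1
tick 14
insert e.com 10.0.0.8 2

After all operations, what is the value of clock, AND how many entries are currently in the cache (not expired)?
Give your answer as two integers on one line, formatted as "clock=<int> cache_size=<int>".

Op 1: insert b.com -> 10.0.0.8 (expiry=0+2=2). clock=0
Op 2: tick 14 -> clock=14. purged={b.com}
Op 3: tick 10 -> clock=24.
Op 4: tick 8 -> clock=32.
Op 5: insert d.com -> 10.0.0.2 (expiry=32+1=33). clock=32
Op 6: insert f.com -> 10.0.0.1 (expiry=32+1=33). clock=32
Op 7: insert c.com -> 10.0.0.8 (expiry=32+1=33). clock=32
Op 8: tick 14 -> clock=46. purged={c.com,d.com,f.com}
Op 9: insert e.com -> 10.0.0.8 (expiry=46+2=48). clock=46
Final clock = 46
Final cache (unexpired): {e.com} -> size=1

Answer: clock=46 cache_size=1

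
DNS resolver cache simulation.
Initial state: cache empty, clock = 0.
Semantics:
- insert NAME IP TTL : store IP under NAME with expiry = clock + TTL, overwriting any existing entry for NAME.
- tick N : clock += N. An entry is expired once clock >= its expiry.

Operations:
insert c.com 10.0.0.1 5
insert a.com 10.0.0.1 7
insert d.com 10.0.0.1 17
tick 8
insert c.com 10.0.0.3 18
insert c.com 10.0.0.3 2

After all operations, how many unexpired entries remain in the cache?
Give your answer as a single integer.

Answer: 2

Derivation:
Op 1: insert c.com -> 10.0.0.1 (expiry=0+5=5). clock=0
Op 2: insert a.com -> 10.0.0.1 (expiry=0+7=7). clock=0
Op 3: insert d.com -> 10.0.0.1 (expiry=0+17=17). clock=0
Op 4: tick 8 -> clock=8. purged={a.com,c.com}
Op 5: insert c.com -> 10.0.0.3 (expiry=8+18=26). clock=8
Op 6: insert c.com -> 10.0.0.3 (expiry=8+2=10). clock=8
Final cache (unexpired): {c.com,d.com} -> size=2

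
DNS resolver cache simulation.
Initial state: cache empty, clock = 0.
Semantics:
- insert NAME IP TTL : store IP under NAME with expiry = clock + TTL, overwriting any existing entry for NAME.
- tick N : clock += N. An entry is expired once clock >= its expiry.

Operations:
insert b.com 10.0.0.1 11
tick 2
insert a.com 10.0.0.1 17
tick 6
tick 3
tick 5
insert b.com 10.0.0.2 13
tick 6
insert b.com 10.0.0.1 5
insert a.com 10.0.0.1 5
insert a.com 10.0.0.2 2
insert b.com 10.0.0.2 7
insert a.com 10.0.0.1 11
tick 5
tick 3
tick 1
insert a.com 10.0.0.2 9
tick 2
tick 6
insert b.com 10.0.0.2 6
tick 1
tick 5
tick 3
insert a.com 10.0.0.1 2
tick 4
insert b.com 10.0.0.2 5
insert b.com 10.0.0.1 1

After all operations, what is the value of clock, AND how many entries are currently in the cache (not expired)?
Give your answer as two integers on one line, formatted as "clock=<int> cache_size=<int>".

Op 1: insert b.com -> 10.0.0.1 (expiry=0+11=11). clock=0
Op 2: tick 2 -> clock=2.
Op 3: insert a.com -> 10.0.0.1 (expiry=2+17=19). clock=2
Op 4: tick 6 -> clock=8.
Op 5: tick 3 -> clock=11. purged={b.com}
Op 6: tick 5 -> clock=16.
Op 7: insert b.com -> 10.0.0.2 (expiry=16+13=29). clock=16
Op 8: tick 6 -> clock=22. purged={a.com}
Op 9: insert b.com -> 10.0.0.1 (expiry=22+5=27). clock=22
Op 10: insert a.com -> 10.0.0.1 (expiry=22+5=27). clock=22
Op 11: insert a.com -> 10.0.0.2 (expiry=22+2=24). clock=22
Op 12: insert b.com -> 10.0.0.2 (expiry=22+7=29). clock=22
Op 13: insert a.com -> 10.0.0.1 (expiry=22+11=33). clock=22
Op 14: tick 5 -> clock=27.
Op 15: tick 3 -> clock=30. purged={b.com}
Op 16: tick 1 -> clock=31.
Op 17: insert a.com -> 10.0.0.2 (expiry=31+9=40). clock=31
Op 18: tick 2 -> clock=33.
Op 19: tick 6 -> clock=39.
Op 20: insert b.com -> 10.0.0.2 (expiry=39+6=45). clock=39
Op 21: tick 1 -> clock=40. purged={a.com}
Op 22: tick 5 -> clock=45. purged={b.com}
Op 23: tick 3 -> clock=48.
Op 24: insert a.com -> 10.0.0.1 (expiry=48+2=50). clock=48
Op 25: tick 4 -> clock=52. purged={a.com}
Op 26: insert b.com -> 10.0.0.2 (expiry=52+5=57). clock=52
Op 27: insert b.com -> 10.0.0.1 (expiry=52+1=53). clock=52
Final clock = 52
Final cache (unexpired): {b.com} -> size=1

Answer: clock=52 cache_size=1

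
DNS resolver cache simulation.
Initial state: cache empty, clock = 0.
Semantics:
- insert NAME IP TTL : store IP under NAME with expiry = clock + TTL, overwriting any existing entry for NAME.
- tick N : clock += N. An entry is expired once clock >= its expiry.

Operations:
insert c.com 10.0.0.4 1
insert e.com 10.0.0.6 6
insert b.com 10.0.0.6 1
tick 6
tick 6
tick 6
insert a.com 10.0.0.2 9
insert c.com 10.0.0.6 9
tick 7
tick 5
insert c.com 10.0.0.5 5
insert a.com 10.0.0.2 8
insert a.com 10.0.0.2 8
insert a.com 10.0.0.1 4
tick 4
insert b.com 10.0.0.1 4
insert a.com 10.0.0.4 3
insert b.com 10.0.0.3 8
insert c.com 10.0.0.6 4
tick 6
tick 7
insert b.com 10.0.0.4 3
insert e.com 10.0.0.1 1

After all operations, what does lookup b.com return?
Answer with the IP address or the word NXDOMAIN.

Op 1: insert c.com -> 10.0.0.4 (expiry=0+1=1). clock=0
Op 2: insert e.com -> 10.0.0.6 (expiry=0+6=6). clock=0
Op 3: insert b.com -> 10.0.0.6 (expiry=0+1=1). clock=0
Op 4: tick 6 -> clock=6. purged={b.com,c.com,e.com}
Op 5: tick 6 -> clock=12.
Op 6: tick 6 -> clock=18.
Op 7: insert a.com -> 10.0.0.2 (expiry=18+9=27). clock=18
Op 8: insert c.com -> 10.0.0.6 (expiry=18+9=27). clock=18
Op 9: tick 7 -> clock=25.
Op 10: tick 5 -> clock=30. purged={a.com,c.com}
Op 11: insert c.com -> 10.0.0.5 (expiry=30+5=35). clock=30
Op 12: insert a.com -> 10.0.0.2 (expiry=30+8=38). clock=30
Op 13: insert a.com -> 10.0.0.2 (expiry=30+8=38). clock=30
Op 14: insert a.com -> 10.0.0.1 (expiry=30+4=34). clock=30
Op 15: tick 4 -> clock=34. purged={a.com}
Op 16: insert b.com -> 10.0.0.1 (expiry=34+4=38). clock=34
Op 17: insert a.com -> 10.0.0.4 (expiry=34+3=37). clock=34
Op 18: insert b.com -> 10.0.0.3 (expiry=34+8=42). clock=34
Op 19: insert c.com -> 10.0.0.6 (expiry=34+4=38). clock=34
Op 20: tick 6 -> clock=40. purged={a.com,c.com}
Op 21: tick 7 -> clock=47. purged={b.com}
Op 22: insert b.com -> 10.0.0.4 (expiry=47+3=50). clock=47
Op 23: insert e.com -> 10.0.0.1 (expiry=47+1=48). clock=47
lookup b.com: present, ip=10.0.0.4 expiry=50 > clock=47

Answer: 10.0.0.4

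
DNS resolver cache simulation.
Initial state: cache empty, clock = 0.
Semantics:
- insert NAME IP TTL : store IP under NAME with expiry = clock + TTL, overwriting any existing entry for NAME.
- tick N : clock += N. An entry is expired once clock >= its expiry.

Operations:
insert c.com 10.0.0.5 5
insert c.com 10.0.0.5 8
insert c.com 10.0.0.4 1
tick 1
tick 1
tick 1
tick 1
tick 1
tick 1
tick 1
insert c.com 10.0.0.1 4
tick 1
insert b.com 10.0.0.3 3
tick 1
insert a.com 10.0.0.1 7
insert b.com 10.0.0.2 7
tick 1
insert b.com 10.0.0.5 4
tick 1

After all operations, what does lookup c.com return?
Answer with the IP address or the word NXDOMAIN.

Op 1: insert c.com -> 10.0.0.5 (expiry=0+5=5). clock=0
Op 2: insert c.com -> 10.0.0.5 (expiry=0+8=8). clock=0
Op 3: insert c.com -> 10.0.0.4 (expiry=0+1=1). clock=0
Op 4: tick 1 -> clock=1. purged={c.com}
Op 5: tick 1 -> clock=2.
Op 6: tick 1 -> clock=3.
Op 7: tick 1 -> clock=4.
Op 8: tick 1 -> clock=5.
Op 9: tick 1 -> clock=6.
Op 10: tick 1 -> clock=7.
Op 11: insert c.com -> 10.0.0.1 (expiry=7+4=11). clock=7
Op 12: tick 1 -> clock=8.
Op 13: insert b.com -> 10.0.0.3 (expiry=8+3=11). clock=8
Op 14: tick 1 -> clock=9.
Op 15: insert a.com -> 10.0.0.1 (expiry=9+7=16). clock=9
Op 16: insert b.com -> 10.0.0.2 (expiry=9+7=16). clock=9
Op 17: tick 1 -> clock=10.
Op 18: insert b.com -> 10.0.0.5 (expiry=10+4=14). clock=10
Op 19: tick 1 -> clock=11. purged={c.com}
lookup c.com: not in cache (expired or never inserted)

Answer: NXDOMAIN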